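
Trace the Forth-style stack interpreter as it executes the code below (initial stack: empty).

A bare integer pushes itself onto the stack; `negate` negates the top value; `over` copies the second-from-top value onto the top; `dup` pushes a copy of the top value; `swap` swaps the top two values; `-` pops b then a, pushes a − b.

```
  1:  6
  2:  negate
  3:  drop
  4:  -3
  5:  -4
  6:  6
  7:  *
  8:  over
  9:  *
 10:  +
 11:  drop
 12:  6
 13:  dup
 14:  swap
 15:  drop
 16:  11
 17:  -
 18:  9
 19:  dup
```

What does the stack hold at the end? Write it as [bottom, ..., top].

[-5, 9, 9]

6       6
negate  -6
drop    (empty)
-3      -3
-4      -3 -4
6       -3 -4 6
*       -3 -24
over    -3 -24 -3
*       -3 72
+       69
drop    (empty)
6       6
dup     6 6
swap    6 6
drop    6
11      6 11
-       -5
9       -5 9
dup     -5 9 9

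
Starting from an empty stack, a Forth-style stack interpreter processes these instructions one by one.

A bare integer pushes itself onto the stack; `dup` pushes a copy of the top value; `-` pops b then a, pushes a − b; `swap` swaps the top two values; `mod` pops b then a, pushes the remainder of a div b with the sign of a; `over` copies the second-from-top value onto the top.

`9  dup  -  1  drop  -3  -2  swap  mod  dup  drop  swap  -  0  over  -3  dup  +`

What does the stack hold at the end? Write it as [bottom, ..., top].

[-2, 0, -2, -6]

9    → 9
dup  → 9 9
-    → 0
1    → 0 1
drop → 0
-3   → 0 -3
-2   → 0 -3 -2
swap → 0 -2 -3
mod  → 0 -2
dup  → 0 -2 -2
drop → 0 -2
swap → -2 0
-    → -2
0    → -2 0
over → -2 0 -2
-3   → -2 0 -2 -3
dup  → -2 0 -2 -3 -3
+    → -2 0 -2 -6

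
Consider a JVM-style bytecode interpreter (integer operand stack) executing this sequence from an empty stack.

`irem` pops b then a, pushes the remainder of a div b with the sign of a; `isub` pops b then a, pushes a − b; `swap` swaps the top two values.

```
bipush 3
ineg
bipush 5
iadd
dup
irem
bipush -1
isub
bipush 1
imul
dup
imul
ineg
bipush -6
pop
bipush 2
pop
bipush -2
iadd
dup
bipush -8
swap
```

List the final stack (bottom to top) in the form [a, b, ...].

bipush 3  -> [3]
ineg      -> [-3]
bipush 5  -> [-3, 5]
iadd      -> [2]
dup       -> [2, 2]
irem      -> [0]
bipush -1 -> [0, -1]
isub      -> [1]
bipush 1  -> [1, 1]
imul      -> [1]
dup       -> [1, 1]
imul      -> [1]
ineg      -> [-1]
bipush -6 -> [-1, -6]
pop       -> [-1]
bipush 2  -> [-1, 2]
pop       -> [-1]
bipush -2 -> [-1, -2]
iadd      -> [-3]
dup       -> [-3, -3]
bipush -8 -> [-3, -3, -8]
swap      -> [-3, -8, -3]

[-3, -8, -3]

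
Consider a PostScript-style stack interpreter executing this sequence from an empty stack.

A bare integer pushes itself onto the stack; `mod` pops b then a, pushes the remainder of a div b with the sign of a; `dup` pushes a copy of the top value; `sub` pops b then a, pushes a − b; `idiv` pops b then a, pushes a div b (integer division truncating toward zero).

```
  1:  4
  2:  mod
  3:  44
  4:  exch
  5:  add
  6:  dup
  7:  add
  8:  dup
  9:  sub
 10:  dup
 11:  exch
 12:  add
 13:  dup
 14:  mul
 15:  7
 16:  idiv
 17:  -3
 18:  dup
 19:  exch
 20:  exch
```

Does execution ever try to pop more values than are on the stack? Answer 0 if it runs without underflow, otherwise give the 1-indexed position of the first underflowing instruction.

4 → [4]
mod  — needs 2 operands, stack has 1 → underflow

2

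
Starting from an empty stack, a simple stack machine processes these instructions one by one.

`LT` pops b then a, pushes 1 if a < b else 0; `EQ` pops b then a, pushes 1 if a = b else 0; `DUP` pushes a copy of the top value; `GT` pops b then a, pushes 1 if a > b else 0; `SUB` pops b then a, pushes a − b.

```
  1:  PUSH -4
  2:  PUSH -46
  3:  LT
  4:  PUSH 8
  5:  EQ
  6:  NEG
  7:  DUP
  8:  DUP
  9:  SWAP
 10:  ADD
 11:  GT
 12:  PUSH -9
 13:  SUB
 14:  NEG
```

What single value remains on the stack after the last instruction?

PUSH -4  -> [-4]
PUSH -46 -> [-4, -46]
LT       -> [0]
PUSH 8   -> [0, 8]
EQ       -> [0]
NEG      -> [0]
DUP      -> [0, 0]
DUP      -> [0, 0, 0]
SWAP     -> [0, 0, 0]
ADD      -> [0, 0]
GT       -> [0]
PUSH -9  -> [0, -9]
SUB      -> [9]
NEG      -> [-9]

-9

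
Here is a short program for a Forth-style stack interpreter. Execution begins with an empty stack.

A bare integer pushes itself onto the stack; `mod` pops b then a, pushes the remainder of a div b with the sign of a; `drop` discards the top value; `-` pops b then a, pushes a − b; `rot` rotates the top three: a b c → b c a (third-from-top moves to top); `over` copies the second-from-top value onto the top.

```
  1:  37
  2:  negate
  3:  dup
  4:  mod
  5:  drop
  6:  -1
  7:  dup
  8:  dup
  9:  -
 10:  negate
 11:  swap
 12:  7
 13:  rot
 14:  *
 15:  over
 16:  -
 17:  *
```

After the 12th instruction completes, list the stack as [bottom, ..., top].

37      [37]
negate  [-37]
dup     [-37, -37]
mod     [0]
drop    []
-1      [-1]
dup     [-1, -1]
dup     [-1, -1, -1]
-       [-1, 0]
negate  [-1, 0]
swap    [0, -1]
7       [0, -1, 7]

[0, -1, 7]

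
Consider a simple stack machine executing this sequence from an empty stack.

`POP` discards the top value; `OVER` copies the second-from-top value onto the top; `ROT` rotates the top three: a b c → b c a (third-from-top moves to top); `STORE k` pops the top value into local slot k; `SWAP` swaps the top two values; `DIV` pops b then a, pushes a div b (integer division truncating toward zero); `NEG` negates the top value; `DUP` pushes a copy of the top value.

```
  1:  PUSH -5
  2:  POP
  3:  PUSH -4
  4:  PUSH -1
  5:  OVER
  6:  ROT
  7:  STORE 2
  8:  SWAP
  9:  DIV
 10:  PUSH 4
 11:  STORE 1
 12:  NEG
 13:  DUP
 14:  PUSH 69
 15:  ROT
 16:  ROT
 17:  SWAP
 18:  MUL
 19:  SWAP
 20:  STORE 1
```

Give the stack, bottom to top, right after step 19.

PUSH -5 : [-5]
POP     : []
PUSH -4 : [-4]
PUSH -1 : [-4, -1]
OVER    : [-4, -1, -4]
ROT     : [-1, -4, -4]
STORE 2 : [-1, -4]
SWAP    : [-4, -1]
DIV     : [4]
PUSH 4  : [4, 4]
STORE 1 : [4]
NEG     : [-4]
DUP     : [-4, -4]
PUSH 69 : [-4, -4, 69]
ROT     : [-4, 69, -4]
ROT     : [69, -4, -4]
SWAP    : [69, -4, -4]
MUL     : [69, 16]
SWAP    : [16, 69]

[16, 69]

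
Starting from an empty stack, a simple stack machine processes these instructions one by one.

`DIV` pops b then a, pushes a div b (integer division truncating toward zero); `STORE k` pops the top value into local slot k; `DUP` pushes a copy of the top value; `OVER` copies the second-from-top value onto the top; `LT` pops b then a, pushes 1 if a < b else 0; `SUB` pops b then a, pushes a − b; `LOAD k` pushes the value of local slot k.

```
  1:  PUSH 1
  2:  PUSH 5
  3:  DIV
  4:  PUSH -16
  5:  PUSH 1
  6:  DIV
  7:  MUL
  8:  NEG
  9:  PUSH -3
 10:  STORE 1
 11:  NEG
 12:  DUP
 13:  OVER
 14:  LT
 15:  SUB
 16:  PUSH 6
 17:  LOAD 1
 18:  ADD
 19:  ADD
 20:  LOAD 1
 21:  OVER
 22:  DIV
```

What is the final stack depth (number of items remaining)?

2

PUSH 1   -> 1
PUSH 5   -> 1 5
DIV      -> 0
PUSH -16 -> 0 -16
PUSH 1   -> 0 -16 1
DIV      -> 0 -16
MUL      -> 0
NEG      -> 0
PUSH -3  -> 0 -3
STORE 1  -> 0
NEG      -> 0
DUP      -> 0 0
OVER     -> 0 0 0
LT       -> 0 0
SUB      -> 0
PUSH 6   -> 0 6
LOAD 1   -> 0 6 -3
ADD      -> 0 3
ADD      -> 3
LOAD 1   -> 3 -3
OVER     -> 3 -3 3
DIV      -> 3 -1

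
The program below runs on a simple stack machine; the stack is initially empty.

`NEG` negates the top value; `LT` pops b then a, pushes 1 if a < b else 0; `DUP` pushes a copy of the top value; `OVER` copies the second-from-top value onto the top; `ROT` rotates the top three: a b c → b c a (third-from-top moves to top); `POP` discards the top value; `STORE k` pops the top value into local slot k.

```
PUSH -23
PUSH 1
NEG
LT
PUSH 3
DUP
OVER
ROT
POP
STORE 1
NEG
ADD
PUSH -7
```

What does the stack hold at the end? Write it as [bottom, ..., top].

[-2, -7]

PUSH -23 → -23
PUSH 1   → -23 1
NEG      → -23 -1
LT       → 1
PUSH 3   → 1 3
DUP      → 1 3 3
OVER     → 1 3 3 3
ROT      → 1 3 3 3
POP      → 1 3 3
STORE 1  → 1 3
NEG      → 1 -3
ADD      → -2
PUSH -7  → -2 -7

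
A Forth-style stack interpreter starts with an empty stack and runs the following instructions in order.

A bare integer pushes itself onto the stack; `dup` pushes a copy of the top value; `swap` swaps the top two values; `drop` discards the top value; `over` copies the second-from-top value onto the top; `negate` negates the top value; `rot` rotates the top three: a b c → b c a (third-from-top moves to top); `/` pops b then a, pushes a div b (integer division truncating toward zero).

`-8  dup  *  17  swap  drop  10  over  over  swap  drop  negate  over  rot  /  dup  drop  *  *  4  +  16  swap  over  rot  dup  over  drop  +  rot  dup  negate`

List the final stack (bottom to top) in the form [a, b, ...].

[16, 32, -166, 166]

-8     : -8
dup    : -8 -8
*      : 64
17     : 64 17
swap   : 17 64
drop   : 17
10     : 17 10
over   : 17 10 17
over   : 17 10 17 10
swap   : 17 10 10 17
drop   : 17 10 10
negate : 17 10 -10
over   : 17 10 -10 10
rot    : 17 -10 10 10
/      : 17 -10 1
dup    : 17 -10 1 1
drop   : 17 -10 1
*      : 17 -10
*      : -170
4      : -170 4
+      : -166
16     : -166 16
swap   : 16 -166
over   : 16 -166 16
rot    : -166 16 16
dup    : -166 16 16 16
over   : -166 16 16 16 16
drop   : -166 16 16 16
+      : -166 16 32
rot    : 16 32 -166
dup    : 16 32 -166 -166
negate : 16 32 -166 166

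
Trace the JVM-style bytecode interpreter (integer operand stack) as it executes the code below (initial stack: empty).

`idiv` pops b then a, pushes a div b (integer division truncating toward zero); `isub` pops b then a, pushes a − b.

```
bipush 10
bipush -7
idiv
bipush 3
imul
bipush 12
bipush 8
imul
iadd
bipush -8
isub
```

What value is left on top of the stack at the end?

101

bipush 10  10
bipush -7  10 -7
idiv       -1
bipush 3   -1 3
imul       -3
bipush 12  -3 12
bipush 8   -3 12 8
imul       -3 96
iadd       93
bipush -8  93 -8
isub       101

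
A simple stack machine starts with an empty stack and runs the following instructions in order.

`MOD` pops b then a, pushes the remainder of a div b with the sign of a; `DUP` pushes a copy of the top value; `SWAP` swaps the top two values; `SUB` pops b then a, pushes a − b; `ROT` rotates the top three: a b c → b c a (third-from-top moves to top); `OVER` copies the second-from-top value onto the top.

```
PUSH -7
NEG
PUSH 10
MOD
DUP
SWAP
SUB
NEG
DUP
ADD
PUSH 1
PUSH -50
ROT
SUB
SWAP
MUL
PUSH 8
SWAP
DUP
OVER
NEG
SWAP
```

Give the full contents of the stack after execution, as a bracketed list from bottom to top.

PUSH -7  → -7
NEG      → 7
PUSH 10  → 7 10
MOD      → 7
DUP      → 7 7
SWAP     → 7 7
SUB      → 0
NEG      → 0
DUP      → 0 0
ADD      → 0
PUSH 1   → 0 1
PUSH -50 → 0 1 -50
ROT      → 1 -50 0
SUB      → 1 -50
SWAP     → -50 1
MUL      → -50
PUSH 8   → -50 8
SWAP     → 8 -50
DUP      → 8 -50 -50
OVER     → 8 -50 -50 -50
NEG      → 8 -50 -50 50
SWAP     → 8 -50 50 -50

[8, -50, 50, -50]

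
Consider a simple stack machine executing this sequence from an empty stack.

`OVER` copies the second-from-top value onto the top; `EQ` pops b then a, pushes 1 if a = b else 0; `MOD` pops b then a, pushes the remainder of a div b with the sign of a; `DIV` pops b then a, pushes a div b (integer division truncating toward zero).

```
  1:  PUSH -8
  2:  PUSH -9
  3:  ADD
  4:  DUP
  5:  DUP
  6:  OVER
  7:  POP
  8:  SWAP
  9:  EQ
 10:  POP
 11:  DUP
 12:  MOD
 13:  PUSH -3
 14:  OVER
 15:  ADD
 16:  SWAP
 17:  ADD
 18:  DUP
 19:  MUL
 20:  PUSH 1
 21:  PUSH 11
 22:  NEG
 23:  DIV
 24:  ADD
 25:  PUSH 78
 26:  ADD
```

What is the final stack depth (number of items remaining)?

PUSH -8  [-8]
PUSH -9  [-8, -9]
ADD      [-17]
DUP      [-17, -17]
DUP      [-17, -17, -17]
OVER     [-17, -17, -17, -17]
POP      [-17, -17, -17]
SWAP     [-17, -17, -17]
EQ       [-17, 1]
POP      [-17]
DUP      [-17, -17]
MOD      [0]
PUSH -3  [0, -3]
OVER     [0, -3, 0]
ADD      [0, -3]
SWAP     [-3, 0]
ADD      [-3]
DUP      [-3, -3]
MUL      [9]
PUSH 1   [9, 1]
PUSH 11  [9, 1, 11]
NEG      [9, 1, -11]
DIV      [9, 0]
ADD      [9]
PUSH 78  [9, 78]
ADD      [87]

1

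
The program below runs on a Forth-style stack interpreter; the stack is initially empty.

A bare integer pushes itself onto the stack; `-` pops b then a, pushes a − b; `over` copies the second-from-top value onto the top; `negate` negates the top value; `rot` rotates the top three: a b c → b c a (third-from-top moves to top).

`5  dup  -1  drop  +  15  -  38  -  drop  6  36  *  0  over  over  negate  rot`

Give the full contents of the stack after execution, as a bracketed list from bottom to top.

[216, 216, 0, 0]

5      : [5]
dup    : [5, 5]
-1     : [5, 5, -1]
drop   : [5, 5]
+      : [10]
15     : [10, 15]
-      : [-5]
38     : [-5, 38]
-      : [-43]
drop   : []
6      : [6]
36     : [6, 36]
*      : [216]
0      : [216, 0]
over   : [216, 0, 216]
over   : [216, 0, 216, 0]
negate : [216, 0, 216, 0]
rot    : [216, 216, 0, 0]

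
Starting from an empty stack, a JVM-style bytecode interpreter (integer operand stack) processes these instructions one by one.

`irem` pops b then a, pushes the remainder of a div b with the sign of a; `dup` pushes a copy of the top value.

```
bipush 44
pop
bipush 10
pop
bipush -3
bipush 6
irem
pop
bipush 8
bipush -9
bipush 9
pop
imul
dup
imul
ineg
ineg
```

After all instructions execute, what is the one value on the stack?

5184

bipush 44 → [44]
pop       → []
bipush 10 → [10]
pop       → []
bipush -3 → [-3]
bipush 6  → [-3, 6]
irem      → [-3]
pop       → []
bipush 8  → [8]
bipush -9 → [8, -9]
bipush 9  → [8, -9, 9]
pop       → [8, -9]
imul      → [-72]
dup       → [-72, -72]
imul      → [5184]
ineg      → [-5184]
ineg      → [5184]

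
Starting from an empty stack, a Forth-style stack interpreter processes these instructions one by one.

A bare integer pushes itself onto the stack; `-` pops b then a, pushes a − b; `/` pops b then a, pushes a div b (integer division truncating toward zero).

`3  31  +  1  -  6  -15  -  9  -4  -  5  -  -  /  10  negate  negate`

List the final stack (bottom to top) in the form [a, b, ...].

3      → [3]
31     → [3, 31]
+      → [34]
1      → [34, 1]
-      → [33]
6      → [33, 6]
-15    → [33, 6, -15]
-      → [33, 21]
9      → [33, 21, 9]
-4     → [33, 21, 9, -4]
-      → [33, 21, 13]
5      → [33, 21, 13, 5]
-      → [33, 21, 8]
-      → [33, 13]
/      → [2]
10     → [2, 10]
negate → [2, -10]
negate → [2, 10]

[2, 10]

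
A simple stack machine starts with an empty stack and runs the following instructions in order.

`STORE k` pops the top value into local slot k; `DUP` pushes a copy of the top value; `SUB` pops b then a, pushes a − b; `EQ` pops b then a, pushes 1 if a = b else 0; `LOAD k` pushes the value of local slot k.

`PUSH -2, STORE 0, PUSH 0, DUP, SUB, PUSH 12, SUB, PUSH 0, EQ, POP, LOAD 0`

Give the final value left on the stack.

PUSH -2 : -2
STORE 0 : (empty)
PUSH 0  : 0
DUP     : 0 0
SUB     : 0
PUSH 12 : 0 12
SUB     : -12
PUSH 0  : -12 0
EQ      : 0
POP     : (empty)
LOAD 0  : -2

-2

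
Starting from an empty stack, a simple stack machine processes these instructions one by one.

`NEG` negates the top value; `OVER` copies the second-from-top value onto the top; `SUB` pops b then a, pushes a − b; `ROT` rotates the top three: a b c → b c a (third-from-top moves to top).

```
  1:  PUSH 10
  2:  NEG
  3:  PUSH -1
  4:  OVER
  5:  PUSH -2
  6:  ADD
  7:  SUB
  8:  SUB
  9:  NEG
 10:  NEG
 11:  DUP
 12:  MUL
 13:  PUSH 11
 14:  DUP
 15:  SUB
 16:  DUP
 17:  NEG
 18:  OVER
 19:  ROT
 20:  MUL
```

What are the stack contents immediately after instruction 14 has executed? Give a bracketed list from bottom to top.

[441, 11, 11]

PUSH 10 -> [10]
NEG     -> [-10]
PUSH -1 -> [-10, -1]
OVER    -> [-10, -1, -10]
PUSH -2 -> [-10, -1, -10, -2]
ADD     -> [-10, -1, -12]
SUB     -> [-10, 11]
SUB     -> [-21]
NEG     -> [21]
NEG     -> [-21]
DUP     -> [-21, -21]
MUL     -> [441]
PUSH 11 -> [441, 11]
DUP     -> [441, 11, 11]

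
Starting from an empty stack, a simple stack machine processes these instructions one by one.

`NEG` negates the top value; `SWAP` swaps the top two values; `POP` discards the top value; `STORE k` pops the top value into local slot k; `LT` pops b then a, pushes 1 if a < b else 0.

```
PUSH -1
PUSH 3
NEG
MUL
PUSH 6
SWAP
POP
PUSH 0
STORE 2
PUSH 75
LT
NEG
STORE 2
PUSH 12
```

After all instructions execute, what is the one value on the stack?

12

PUSH -1  -1
PUSH 3   -1 3
NEG      -1 -3
MUL      3
PUSH 6   3 6
SWAP     6 3
POP      6
PUSH 0   6 0
STORE 2  6
PUSH 75  6 75
LT       1
NEG      -1
STORE 2  (empty)
PUSH 12  12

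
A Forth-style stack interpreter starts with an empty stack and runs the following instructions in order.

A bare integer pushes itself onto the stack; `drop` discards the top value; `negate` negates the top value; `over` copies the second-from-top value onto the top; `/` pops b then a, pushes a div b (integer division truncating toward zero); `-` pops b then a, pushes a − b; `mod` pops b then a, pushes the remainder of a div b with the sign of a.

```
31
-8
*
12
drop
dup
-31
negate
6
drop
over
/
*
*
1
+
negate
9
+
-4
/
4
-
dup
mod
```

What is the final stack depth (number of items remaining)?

1

31     : [31]
-8     : [31, -8]
*      : [-248]
12     : [-248, 12]
drop   : [-248]
dup    : [-248, -248]
-31    : [-248, -248, -31]
negate : [-248, -248, 31]
6      : [-248, -248, 31, 6]
drop   : [-248, -248, 31]
over   : [-248, -248, 31, -248]
/      : [-248, -248, 0]
*      : [-248, 0]
*      : [0]
1      : [0, 1]
+      : [1]
negate : [-1]
9      : [-1, 9]
+      : [8]
-4     : [8, -4]
/      : [-2]
4      : [-2, 4]
-      : [-6]
dup    : [-6, -6]
mod    : [0]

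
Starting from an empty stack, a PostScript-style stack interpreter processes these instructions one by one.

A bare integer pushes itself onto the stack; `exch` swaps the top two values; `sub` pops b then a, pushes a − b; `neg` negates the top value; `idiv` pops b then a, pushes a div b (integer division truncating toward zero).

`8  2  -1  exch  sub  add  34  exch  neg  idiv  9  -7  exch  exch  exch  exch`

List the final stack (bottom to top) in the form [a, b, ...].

[-6, 9, -7]

8    → 8
2    → 8 2
-1   → 8 2 -1
exch → 8 -1 2
sub  → 8 -3
add  → 5
34   → 5 34
exch → 34 5
neg  → 34 -5
idiv → -6
9    → -6 9
-7   → -6 9 -7
exch → -6 -7 9
exch → -6 9 -7
exch → -6 -7 9
exch → -6 9 -7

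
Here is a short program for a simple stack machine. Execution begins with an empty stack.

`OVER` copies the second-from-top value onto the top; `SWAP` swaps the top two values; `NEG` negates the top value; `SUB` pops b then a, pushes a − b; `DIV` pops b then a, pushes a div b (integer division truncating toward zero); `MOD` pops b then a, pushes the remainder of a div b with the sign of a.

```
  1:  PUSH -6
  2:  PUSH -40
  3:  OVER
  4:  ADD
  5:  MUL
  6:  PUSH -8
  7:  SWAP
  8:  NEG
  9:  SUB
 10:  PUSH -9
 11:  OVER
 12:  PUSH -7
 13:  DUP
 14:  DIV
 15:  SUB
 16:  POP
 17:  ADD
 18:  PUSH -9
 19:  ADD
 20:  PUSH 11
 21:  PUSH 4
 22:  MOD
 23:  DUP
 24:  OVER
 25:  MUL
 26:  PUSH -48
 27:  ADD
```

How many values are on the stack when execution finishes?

3

PUSH -6   -6
PUSH -40  -6 -40
OVER      -6 -40 -6
ADD       -6 -46
MUL       276
PUSH -8   276 -8
SWAP      -8 276
NEG       -8 -276
SUB       268
PUSH -9   268 -9
OVER      268 -9 268
PUSH -7   268 -9 268 -7
DUP       268 -9 268 -7 -7
DIV       268 -9 268 1
SUB       268 -9 267
POP       268 -9
ADD       259
PUSH -9   259 -9
ADD       250
PUSH 11   250 11
PUSH 4    250 11 4
MOD       250 3
DUP       250 3 3
OVER      250 3 3 3
MUL       250 3 9
PUSH -48  250 3 9 -48
ADD       250 3 -39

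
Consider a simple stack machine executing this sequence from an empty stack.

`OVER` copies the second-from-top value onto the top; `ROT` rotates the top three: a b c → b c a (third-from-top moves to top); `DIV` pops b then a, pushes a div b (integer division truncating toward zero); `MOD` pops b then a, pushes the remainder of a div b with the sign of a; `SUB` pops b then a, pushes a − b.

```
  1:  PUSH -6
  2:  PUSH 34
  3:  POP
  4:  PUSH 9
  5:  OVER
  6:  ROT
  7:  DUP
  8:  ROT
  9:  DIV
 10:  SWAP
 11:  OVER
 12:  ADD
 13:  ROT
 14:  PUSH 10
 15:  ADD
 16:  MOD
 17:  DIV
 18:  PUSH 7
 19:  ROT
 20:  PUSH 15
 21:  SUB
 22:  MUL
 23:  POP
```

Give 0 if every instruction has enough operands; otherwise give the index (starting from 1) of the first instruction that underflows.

19

PUSH -6  -6
PUSH 34  -6 34
POP      -6
PUSH 9   -6 9
OVER     -6 9 -6
ROT      9 -6 -6
DUP      9 -6 -6 -6
ROT      9 -6 -6 -6
DIV      9 -6 1
SWAP     9 1 -6
OVER     9 1 -6 1
ADD      9 1 -5
ROT      1 -5 9
PUSH 10  1 -5 9 10
ADD      1 -5 19
MOD      1 -5
DIV      0
PUSH 7   0 7
ROT  — needs 3 operands, stack has 2 → underflow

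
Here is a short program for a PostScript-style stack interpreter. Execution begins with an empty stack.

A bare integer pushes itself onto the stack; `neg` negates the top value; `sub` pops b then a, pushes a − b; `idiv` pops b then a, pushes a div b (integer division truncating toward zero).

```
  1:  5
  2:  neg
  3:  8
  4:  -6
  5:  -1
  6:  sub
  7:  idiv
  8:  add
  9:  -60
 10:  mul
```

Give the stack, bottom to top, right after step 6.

[-5, 8, -5]

5   -> 5
neg -> -5
8   -> -5 8
-6  -> -5 8 -6
-1  -> -5 8 -6 -1
sub -> -5 8 -5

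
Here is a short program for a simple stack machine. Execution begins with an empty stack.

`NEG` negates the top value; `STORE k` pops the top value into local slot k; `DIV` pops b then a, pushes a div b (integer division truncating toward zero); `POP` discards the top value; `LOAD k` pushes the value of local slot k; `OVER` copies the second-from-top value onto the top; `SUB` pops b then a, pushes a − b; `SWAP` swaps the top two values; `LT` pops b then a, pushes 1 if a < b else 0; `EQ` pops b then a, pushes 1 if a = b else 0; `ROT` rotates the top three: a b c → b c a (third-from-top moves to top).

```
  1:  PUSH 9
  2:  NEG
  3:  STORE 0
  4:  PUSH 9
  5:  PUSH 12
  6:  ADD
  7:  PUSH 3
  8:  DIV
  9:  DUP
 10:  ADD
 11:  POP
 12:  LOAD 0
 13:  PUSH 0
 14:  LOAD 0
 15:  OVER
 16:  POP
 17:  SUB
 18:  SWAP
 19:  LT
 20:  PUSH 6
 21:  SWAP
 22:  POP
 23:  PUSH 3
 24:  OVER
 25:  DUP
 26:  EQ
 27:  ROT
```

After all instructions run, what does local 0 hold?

-9

PUSH 9  -> 9
NEG     -> -9
STORE 0 -> (empty)
PUSH 9  -> 9
PUSH 12 -> 9 12
ADD     -> 21
PUSH 3  -> 21 3
DIV     -> 7
DUP     -> 7 7
ADD     -> 14
POP     -> (empty)
LOAD 0  -> -9
PUSH 0  -> -9 0
LOAD 0  -> -9 0 -9
OVER    -> -9 0 -9 0
POP     -> -9 0 -9
SUB     -> -9 9
SWAP    -> 9 -9
LT      -> 0
PUSH 6  -> 0 6
SWAP    -> 6 0
POP     -> 6
PUSH 3  -> 6 3
OVER    -> 6 3 6
DUP     -> 6 3 6 6
EQ      -> 6 3 1
ROT     -> 3 1 6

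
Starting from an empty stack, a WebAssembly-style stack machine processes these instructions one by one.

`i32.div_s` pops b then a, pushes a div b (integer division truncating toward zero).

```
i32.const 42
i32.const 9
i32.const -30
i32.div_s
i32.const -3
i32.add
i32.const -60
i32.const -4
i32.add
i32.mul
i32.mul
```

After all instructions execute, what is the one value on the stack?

8064

i32.const 42  -> 42
i32.const 9   -> 42 9
i32.const -30 -> 42 9 -30
i32.div_s     -> 42 0
i32.const -3  -> 42 0 -3
i32.add       -> 42 -3
i32.const -60 -> 42 -3 -60
i32.const -4  -> 42 -3 -60 -4
i32.add       -> 42 -3 -64
i32.mul       -> 42 192
i32.mul       -> 8064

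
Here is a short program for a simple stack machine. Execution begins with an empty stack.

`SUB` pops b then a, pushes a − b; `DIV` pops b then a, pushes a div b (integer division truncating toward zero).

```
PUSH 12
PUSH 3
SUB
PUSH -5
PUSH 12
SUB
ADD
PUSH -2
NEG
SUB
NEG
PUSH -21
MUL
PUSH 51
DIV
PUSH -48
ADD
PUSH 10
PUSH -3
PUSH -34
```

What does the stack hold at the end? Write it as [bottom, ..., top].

[-52, 10, -3, -34]

PUSH 12  → [12]
PUSH 3   → [12, 3]
SUB      → [9]
PUSH -5  → [9, -5]
PUSH 12  → [9, -5, 12]
SUB      → [9, -17]
ADD      → [-8]
PUSH -2  → [-8, -2]
NEG      → [-8, 2]
SUB      → [-10]
NEG      → [10]
PUSH -21 → [10, -21]
MUL      → [-210]
PUSH 51  → [-210, 51]
DIV      → [-4]
PUSH -48 → [-4, -48]
ADD      → [-52]
PUSH 10  → [-52, 10]
PUSH -3  → [-52, 10, -3]
PUSH -34 → [-52, 10, -3, -34]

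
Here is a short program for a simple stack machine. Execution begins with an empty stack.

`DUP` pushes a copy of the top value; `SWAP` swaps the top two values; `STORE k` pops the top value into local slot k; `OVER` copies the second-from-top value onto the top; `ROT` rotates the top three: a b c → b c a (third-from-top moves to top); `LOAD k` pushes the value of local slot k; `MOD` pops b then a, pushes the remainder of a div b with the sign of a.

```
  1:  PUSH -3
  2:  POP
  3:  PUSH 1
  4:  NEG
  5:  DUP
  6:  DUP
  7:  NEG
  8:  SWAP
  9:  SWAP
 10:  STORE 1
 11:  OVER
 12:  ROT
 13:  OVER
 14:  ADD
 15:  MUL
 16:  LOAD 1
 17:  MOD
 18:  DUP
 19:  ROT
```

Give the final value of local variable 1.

PUSH -3 → [-3]
POP     → []
PUSH 1  → [1]
NEG     → [-1]
DUP     → [-1, -1]
DUP     → [-1, -1, -1]
NEG     → [-1, -1, 1]
SWAP    → [-1, 1, -1]
SWAP    → [-1, -1, 1]
STORE 1 → [-1, -1]
OVER    → [-1, -1, -1]
ROT     → [-1, -1, -1]
OVER    → [-1, -1, -1, -1]
ADD     → [-1, -1, -2]
MUL     → [-1, 2]
LOAD 1  → [-1, 2, 1]
MOD     → [-1, 0]
DUP     → [-1, 0, 0]
ROT     → [0, 0, -1]

1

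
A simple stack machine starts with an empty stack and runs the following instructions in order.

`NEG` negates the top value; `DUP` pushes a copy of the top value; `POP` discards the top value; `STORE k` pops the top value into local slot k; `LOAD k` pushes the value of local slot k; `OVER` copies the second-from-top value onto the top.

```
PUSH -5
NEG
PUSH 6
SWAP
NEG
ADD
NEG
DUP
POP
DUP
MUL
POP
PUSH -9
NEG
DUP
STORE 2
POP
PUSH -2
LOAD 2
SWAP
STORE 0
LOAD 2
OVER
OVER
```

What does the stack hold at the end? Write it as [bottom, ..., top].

[9, 9, 9, 9]

PUSH -5  -5
NEG      5
PUSH 6   5 6
SWAP     6 5
NEG      6 -5
ADD      1
NEG      -1
DUP      -1 -1
POP      -1
DUP      -1 -1
MUL      1
POP      (empty)
PUSH -9  -9
NEG      9
DUP      9 9
STORE 2  9
POP      (empty)
PUSH -2  -2
LOAD 2   -2 9
SWAP     9 -2
STORE 0  9
LOAD 2   9 9
OVER     9 9 9
OVER     9 9 9 9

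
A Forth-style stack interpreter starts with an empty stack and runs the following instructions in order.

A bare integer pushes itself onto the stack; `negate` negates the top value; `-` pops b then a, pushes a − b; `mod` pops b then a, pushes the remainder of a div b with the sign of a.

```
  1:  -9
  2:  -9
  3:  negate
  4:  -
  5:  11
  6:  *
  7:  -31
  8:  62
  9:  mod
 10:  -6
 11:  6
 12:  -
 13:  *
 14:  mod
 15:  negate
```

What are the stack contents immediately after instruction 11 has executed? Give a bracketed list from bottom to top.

[-198, -31, -6, 6]

-9     -> -9
-9     -> -9 -9
negate -> -9 9
-      -> -18
11     -> -18 11
*      -> -198
-31    -> -198 -31
62     -> -198 -31 62
mod    -> -198 -31
-6     -> -198 -31 -6
6      -> -198 -31 -6 6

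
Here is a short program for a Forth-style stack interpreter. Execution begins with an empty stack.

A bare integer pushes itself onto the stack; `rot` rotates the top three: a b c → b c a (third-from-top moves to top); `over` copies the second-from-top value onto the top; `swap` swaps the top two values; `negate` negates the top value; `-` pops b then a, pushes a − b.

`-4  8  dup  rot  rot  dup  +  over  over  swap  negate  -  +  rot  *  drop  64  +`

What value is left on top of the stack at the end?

-4     : -4
8      : -4 8
dup    : -4 8 8
rot    : 8 8 -4
rot    : 8 -4 8
dup    : 8 -4 8 8
+      : 8 -4 16
over   : 8 -4 16 -4
over   : 8 -4 16 -4 16
swap   : 8 -4 16 16 -4
negate : 8 -4 16 16 4
-      : 8 -4 16 12
+      : 8 -4 28
rot    : -4 28 8
*      : -4 224
drop   : -4
64     : -4 64
+      : 60

60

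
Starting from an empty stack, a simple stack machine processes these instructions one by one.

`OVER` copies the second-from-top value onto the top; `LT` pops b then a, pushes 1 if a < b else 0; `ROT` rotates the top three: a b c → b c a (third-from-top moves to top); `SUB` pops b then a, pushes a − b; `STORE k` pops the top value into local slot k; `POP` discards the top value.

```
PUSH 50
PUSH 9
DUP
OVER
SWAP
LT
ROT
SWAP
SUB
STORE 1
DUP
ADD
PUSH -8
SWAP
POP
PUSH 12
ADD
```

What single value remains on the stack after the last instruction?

4

PUSH 50 -> 50
PUSH 9  -> 50 9
DUP     -> 50 9 9
OVER    -> 50 9 9 9
SWAP    -> 50 9 9 9
LT      -> 50 9 0
ROT     -> 9 0 50
SWAP    -> 9 50 0
SUB     -> 9 50
STORE 1 -> 9
DUP     -> 9 9
ADD     -> 18
PUSH -8 -> 18 -8
SWAP    -> -8 18
POP     -> -8
PUSH 12 -> -8 12
ADD     -> 4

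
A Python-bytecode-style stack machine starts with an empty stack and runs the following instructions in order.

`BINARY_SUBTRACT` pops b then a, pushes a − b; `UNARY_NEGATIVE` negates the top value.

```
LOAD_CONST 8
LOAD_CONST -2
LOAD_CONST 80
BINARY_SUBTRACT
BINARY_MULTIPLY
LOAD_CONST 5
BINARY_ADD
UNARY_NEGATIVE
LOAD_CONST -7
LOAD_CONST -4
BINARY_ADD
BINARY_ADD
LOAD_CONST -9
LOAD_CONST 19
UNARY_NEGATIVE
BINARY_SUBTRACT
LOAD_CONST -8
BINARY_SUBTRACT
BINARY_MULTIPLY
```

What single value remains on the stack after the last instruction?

11520

LOAD_CONST 8     8
LOAD_CONST -2    8 -2
LOAD_CONST 80    8 -2 80
BINARY_SUBTRACT  8 -82
BINARY_MULTIPLY  -656
LOAD_CONST 5     -656 5
BINARY_ADD       -651
UNARY_NEGATIVE   651
LOAD_CONST -7    651 -7
LOAD_CONST -4    651 -7 -4
BINARY_ADD       651 -11
BINARY_ADD       640
LOAD_CONST -9    640 -9
LOAD_CONST 19    640 -9 19
UNARY_NEGATIVE   640 -9 -19
BINARY_SUBTRACT  640 10
LOAD_CONST -8    640 10 -8
BINARY_SUBTRACT  640 18
BINARY_MULTIPLY  11520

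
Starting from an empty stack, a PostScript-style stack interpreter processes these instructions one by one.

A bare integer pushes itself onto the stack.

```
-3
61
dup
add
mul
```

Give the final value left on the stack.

-366

-3  : -3
61  : -3 61
dup : -3 61 61
add : -3 122
mul : -366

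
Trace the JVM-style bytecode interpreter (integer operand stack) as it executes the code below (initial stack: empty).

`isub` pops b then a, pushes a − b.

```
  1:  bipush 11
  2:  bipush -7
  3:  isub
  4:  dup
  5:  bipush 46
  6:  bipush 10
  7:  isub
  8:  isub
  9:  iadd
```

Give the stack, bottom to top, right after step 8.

bipush 11 → 11
bipush -7 → 11 -7
isub      → 18
dup       → 18 18
bipush 46 → 18 18 46
bipush 10 → 18 18 46 10
isub      → 18 18 36
isub      → 18 -18

[18, -18]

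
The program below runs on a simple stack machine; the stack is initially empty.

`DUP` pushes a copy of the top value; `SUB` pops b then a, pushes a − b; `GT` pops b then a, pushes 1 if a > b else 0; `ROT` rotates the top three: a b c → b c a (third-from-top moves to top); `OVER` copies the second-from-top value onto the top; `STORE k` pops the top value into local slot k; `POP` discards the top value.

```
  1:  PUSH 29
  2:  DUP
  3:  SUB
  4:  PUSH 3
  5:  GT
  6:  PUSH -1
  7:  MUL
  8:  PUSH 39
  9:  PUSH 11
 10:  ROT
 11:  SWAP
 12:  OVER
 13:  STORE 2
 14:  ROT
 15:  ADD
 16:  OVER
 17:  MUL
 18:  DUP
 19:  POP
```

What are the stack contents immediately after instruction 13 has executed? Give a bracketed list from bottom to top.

[39, 0, 11]

PUSH 29 : [29]
DUP     : [29, 29]
SUB     : [0]
PUSH 3  : [0, 3]
GT      : [0]
PUSH -1 : [0, -1]
MUL     : [0]
PUSH 39 : [0, 39]
PUSH 11 : [0, 39, 11]
ROT     : [39, 11, 0]
SWAP    : [39, 0, 11]
OVER    : [39, 0, 11, 0]
STORE 2 : [39, 0, 11]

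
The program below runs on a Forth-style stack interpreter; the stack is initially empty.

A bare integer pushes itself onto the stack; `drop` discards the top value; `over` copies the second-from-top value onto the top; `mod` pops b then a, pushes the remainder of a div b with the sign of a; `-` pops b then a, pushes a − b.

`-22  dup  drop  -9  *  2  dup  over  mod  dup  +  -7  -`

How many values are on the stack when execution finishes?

-22  : -22
dup  : -22 -22
drop : -22
-9   : -22 -9
*    : 198
2    : 198 2
dup  : 198 2 2
over : 198 2 2 2
mod  : 198 2 0
dup  : 198 2 0 0
+    : 198 2 0
-7   : 198 2 0 -7
-    : 198 2 7

3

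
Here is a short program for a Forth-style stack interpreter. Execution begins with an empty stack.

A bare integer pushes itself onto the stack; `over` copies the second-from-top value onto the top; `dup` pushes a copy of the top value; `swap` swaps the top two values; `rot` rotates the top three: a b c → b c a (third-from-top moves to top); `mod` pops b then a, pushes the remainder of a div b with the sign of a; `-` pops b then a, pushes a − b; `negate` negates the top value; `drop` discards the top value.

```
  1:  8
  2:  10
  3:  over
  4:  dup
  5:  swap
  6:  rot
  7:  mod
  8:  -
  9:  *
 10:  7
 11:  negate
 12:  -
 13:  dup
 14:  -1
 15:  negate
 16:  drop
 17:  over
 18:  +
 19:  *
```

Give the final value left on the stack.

98

8      : 8
10     : 8 10
over   : 8 10 8
dup    : 8 10 8 8
swap   : 8 10 8 8
rot    : 8 8 8 10
mod    : 8 8 8
-      : 8 0
*      : 0
7      : 0 7
negate : 0 -7
-      : 7
dup    : 7 7
-1     : 7 7 -1
negate : 7 7 1
drop   : 7 7
over   : 7 7 7
+      : 7 14
*      : 98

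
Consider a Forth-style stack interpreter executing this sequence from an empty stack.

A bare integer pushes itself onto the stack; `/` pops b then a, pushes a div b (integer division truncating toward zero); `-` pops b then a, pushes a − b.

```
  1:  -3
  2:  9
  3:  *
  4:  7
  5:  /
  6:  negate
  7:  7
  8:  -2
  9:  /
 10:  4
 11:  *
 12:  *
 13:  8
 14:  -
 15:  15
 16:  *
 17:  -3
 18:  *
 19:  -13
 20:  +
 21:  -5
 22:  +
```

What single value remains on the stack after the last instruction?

-3     → [-3]
9      → [-3, 9]
*      → [-27]
7      → [-27, 7]
/      → [-3]
negate → [3]
7      → [3, 7]
-2     → [3, 7, -2]
/      → [3, -3]
4      → [3, -3, 4]
*      → [3, -12]
*      → [-36]
8      → [-36, 8]
-      → [-44]
15     → [-44, 15]
*      → [-660]
-3     → [-660, -3]
*      → [1980]
-13    → [1980, -13]
+      → [1967]
-5     → [1967, -5]
+      → [1962]

1962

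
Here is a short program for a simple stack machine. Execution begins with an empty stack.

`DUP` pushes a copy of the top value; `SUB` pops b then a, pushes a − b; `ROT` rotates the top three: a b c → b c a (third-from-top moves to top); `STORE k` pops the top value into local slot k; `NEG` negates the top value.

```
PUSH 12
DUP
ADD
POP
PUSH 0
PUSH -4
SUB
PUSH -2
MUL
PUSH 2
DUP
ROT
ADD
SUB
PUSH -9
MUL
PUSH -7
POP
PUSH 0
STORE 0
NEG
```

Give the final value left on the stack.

72

PUSH 12 : 12
DUP     : 12 12
ADD     : 24
POP     : (empty)
PUSH 0  : 0
PUSH -4 : 0 -4
SUB     : 4
PUSH -2 : 4 -2
MUL     : -8
PUSH 2  : -8 2
DUP     : -8 2 2
ROT     : 2 2 -8
ADD     : 2 -6
SUB     : 8
PUSH -9 : 8 -9
MUL     : -72
PUSH -7 : -72 -7
POP     : -72
PUSH 0  : -72 0
STORE 0 : -72
NEG     : 72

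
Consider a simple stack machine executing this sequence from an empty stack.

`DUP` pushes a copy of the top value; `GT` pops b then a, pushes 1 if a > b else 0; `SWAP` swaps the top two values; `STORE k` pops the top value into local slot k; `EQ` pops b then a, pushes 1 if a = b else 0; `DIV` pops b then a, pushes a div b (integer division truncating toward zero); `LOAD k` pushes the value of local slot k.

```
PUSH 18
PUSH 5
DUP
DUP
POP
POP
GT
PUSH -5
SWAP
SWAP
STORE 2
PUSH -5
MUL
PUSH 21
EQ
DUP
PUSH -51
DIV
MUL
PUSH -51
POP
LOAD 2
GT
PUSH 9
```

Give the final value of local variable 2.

PUSH 18  → 18
PUSH 5   → 18 5
DUP      → 18 5 5
DUP      → 18 5 5 5
POP      → 18 5 5
POP      → 18 5
GT       → 1
PUSH -5  → 1 -5
SWAP     → -5 1
SWAP     → 1 -5
STORE 2  → 1
PUSH -5  → 1 -5
MUL      → -5
PUSH 21  → -5 21
EQ       → 0
DUP      → 0 0
PUSH -51 → 0 0 -51
DIV      → 0 0
MUL      → 0
PUSH -51 → 0 -51
POP      → 0
LOAD 2   → 0 -5
GT       → 1
PUSH 9   → 1 9

-5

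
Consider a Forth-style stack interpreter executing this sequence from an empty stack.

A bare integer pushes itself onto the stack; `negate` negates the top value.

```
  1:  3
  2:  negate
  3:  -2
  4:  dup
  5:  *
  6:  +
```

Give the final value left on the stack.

3       [3]
negate  [-3]
-2      [-3, -2]
dup     [-3, -2, -2]
*       [-3, 4]
+       [1]

1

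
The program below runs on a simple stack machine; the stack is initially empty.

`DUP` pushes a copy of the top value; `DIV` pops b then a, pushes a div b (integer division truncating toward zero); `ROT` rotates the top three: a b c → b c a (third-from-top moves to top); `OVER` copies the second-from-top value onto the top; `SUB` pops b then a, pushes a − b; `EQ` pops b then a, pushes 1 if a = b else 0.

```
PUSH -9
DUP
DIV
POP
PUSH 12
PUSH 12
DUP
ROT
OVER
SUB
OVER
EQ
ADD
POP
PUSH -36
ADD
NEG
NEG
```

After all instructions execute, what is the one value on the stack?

PUSH -9  → [-9]
DUP      → [-9, -9]
DIV      → [1]
POP      → []
PUSH 12  → [12]
PUSH 12  → [12, 12]
DUP      → [12, 12, 12]
ROT      → [12, 12, 12]
OVER     → [12, 12, 12, 12]
SUB      → [12, 12, 0]
OVER     → [12, 12, 0, 12]
EQ       → [12, 12, 0]
ADD      → [12, 12]
POP      → [12]
PUSH -36 → [12, -36]
ADD      → [-24]
NEG      → [24]
NEG      → [-24]

-24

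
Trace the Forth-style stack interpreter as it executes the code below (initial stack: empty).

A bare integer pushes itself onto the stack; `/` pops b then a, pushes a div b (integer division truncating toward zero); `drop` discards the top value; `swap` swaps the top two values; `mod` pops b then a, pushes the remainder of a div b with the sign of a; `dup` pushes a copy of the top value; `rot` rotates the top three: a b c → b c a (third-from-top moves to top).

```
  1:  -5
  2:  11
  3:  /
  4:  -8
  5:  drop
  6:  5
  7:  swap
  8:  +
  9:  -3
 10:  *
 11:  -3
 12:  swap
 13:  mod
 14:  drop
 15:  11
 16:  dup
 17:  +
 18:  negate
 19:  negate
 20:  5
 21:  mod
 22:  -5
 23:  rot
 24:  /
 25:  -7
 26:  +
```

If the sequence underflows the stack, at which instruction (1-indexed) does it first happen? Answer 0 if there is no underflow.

-5     : [-5]
11     : [-5, 11]
/      : [0]
-8     : [0, -8]
drop   : [0]
5      : [0, 5]
swap   : [5, 0]
+      : [5]
-3     : [5, -3]
*      : [-15]
-3     : [-15, -3]
swap   : [-3, -15]
mod    : [-3]
drop   : []
11     : [11]
dup    : [11, 11]
+      : [22]
negate : [-22]
negate : [22]
5      : [22, 5]
mod    : [2]
-5     : [2, -5]
rot  — needs 3 operands, stack has 2 → underflow

23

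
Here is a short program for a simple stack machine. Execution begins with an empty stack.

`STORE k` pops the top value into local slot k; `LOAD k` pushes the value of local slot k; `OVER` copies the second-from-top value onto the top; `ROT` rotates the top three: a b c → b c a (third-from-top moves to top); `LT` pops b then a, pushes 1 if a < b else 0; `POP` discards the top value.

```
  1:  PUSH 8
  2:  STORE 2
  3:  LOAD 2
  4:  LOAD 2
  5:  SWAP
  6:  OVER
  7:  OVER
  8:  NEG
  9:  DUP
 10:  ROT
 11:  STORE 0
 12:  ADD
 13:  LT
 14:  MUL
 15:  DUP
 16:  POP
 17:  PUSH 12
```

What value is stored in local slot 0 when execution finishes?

8

PUSH 8   8
STORE 2  (empty)
LOAD 2   8
LOAD 2   8 8
SWAP     8 8
OVER     8 8 8
OVER     8 8 8 8
NEG      8 8 8 -8
DUP      8 8 8 -8 -8
ROT      8 8 -8 -8 8
STORE 0  8 8 -8 -8
ADD      8 8 -16
LT       8 0
MUL      0
DUP      0 0
POP      0
PUSH 12  0 12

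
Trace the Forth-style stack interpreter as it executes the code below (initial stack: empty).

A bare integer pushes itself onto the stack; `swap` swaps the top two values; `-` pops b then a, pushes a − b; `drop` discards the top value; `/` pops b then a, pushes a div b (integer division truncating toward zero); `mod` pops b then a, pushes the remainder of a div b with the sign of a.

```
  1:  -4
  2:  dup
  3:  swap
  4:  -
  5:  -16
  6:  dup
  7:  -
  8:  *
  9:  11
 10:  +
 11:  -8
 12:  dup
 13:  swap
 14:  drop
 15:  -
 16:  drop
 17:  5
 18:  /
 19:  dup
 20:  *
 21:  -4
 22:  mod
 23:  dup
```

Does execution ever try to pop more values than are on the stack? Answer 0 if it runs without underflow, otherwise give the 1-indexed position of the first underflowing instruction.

-4   → [-4]
dup  → [-4, -4]
swap → [-4, -4]
-    → [0]
-16  → [0, -16]
dup  → [0, -16, -16]
-    → [0, 0]
*    → [0]
11   → [0, 11]
+    → [11]
-8   → [11, -8]
dup  → [11, -8, -8]
swap → [11, -8, -8]
drop → [11, -8]
-    → [19]
drop → []
5    → [5]
/  — needs 2 operands, stack has 1 → underflow

18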